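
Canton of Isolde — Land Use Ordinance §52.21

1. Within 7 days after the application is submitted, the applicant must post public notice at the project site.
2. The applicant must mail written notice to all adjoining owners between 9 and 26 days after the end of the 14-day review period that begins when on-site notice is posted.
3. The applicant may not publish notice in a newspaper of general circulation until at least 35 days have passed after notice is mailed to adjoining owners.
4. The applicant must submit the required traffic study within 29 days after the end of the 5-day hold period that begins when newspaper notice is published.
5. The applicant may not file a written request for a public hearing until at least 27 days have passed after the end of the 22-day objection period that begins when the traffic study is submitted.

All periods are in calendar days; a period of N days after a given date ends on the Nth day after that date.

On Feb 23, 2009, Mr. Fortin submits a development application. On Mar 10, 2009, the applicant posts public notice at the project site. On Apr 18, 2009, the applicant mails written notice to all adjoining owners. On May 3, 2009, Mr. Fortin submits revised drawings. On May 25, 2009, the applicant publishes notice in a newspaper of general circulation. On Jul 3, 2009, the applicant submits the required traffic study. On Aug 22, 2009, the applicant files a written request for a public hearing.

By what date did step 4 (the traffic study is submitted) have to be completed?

Jun 28, 2009

Newspaper notice is published on May 25, 2009; the 5-day hold period therefore ends May 30, 2009, and step 4 runs from that date. 29 days after May 30, 2009 is Jun 28, 2009.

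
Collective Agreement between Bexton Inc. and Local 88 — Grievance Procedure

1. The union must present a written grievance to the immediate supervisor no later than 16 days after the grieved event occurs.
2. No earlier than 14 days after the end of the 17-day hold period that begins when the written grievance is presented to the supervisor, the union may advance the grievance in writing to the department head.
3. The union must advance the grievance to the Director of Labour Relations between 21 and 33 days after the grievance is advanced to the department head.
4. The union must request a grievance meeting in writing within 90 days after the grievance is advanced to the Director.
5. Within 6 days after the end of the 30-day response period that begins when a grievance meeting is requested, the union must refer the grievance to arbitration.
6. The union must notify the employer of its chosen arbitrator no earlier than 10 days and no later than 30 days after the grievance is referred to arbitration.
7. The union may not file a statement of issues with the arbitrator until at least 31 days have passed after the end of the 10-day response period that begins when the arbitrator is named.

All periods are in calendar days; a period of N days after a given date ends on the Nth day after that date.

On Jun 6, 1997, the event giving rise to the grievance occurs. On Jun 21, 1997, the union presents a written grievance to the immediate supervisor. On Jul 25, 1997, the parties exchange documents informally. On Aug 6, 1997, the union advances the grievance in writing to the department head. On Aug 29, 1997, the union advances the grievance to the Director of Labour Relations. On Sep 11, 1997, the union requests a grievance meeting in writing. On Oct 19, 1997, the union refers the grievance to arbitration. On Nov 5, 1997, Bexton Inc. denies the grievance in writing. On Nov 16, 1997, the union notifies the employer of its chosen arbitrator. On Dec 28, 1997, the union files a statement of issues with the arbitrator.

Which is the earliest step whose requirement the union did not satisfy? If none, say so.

Step 5

Step 1: 16 days after Jun 6, 1997 (when the grieved event occurs) is Jun 22, 1997; done Jun 21, 1997 — timely.
Step 2: the earliest permitted date is 14 days after Jul 8, 1997 (end of the 17-day hold period, which began when the written grievance is presented to the supervisor on Jun 21, 1997), i.e. Jul 22, 1997; Aug 6, 1997 is on or after that date.
Step 3: the window is 21–33 days after Aug 6, 1997 (when the grievance is advanced to the department head), so Aug 27, 1997 through Sep 8, 1997; Aug 29, 1997 falls inside that range.
Step 4: 90 days after Aug 29, 1997 (when the grievance is advanced to the Director) is Nov 27, 1997; completed Sep 11, 1997, before the deadline.
Step 5: 6 days after Oct 11, 1997 (end of the 30-day response period, which began when a grievance meeting is requested on Sep 11, 1997) is Oct 17, 1997; done Oct 19, 1997 — 2 days late.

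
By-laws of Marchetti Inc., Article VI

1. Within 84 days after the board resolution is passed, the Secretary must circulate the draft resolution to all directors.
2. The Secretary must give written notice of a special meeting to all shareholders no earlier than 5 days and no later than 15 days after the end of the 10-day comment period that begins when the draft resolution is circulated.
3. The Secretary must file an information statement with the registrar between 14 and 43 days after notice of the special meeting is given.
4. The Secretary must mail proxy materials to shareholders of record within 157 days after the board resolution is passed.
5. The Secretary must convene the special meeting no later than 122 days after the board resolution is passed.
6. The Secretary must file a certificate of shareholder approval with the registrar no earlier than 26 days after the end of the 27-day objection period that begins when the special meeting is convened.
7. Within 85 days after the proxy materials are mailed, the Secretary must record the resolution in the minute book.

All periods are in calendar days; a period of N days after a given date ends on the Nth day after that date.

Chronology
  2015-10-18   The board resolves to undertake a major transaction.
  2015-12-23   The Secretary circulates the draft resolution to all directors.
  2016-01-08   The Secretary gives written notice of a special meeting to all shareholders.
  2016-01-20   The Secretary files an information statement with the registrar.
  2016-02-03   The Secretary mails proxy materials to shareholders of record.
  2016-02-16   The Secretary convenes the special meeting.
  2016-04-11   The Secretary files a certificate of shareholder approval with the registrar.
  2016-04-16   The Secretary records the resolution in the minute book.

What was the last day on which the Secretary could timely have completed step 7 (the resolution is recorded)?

Step 7 runs from 2016-02-03, when the proxy materials are mailed. 85 days after 2016-02-03 is 2016-04-28.

2016-04-28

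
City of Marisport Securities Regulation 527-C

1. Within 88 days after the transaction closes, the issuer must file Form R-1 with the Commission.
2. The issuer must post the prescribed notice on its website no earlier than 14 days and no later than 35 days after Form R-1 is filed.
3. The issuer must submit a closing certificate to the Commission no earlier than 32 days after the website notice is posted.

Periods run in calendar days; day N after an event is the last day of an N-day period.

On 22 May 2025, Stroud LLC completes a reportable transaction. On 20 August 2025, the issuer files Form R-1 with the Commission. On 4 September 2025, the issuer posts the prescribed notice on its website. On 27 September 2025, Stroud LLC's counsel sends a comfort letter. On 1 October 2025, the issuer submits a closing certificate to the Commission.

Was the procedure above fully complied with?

Step 1: 88 days after 22 May 2025 (when the transaction closes) is 18 August 2025; not done until 20 August 2025, 2 days after the deadline.

No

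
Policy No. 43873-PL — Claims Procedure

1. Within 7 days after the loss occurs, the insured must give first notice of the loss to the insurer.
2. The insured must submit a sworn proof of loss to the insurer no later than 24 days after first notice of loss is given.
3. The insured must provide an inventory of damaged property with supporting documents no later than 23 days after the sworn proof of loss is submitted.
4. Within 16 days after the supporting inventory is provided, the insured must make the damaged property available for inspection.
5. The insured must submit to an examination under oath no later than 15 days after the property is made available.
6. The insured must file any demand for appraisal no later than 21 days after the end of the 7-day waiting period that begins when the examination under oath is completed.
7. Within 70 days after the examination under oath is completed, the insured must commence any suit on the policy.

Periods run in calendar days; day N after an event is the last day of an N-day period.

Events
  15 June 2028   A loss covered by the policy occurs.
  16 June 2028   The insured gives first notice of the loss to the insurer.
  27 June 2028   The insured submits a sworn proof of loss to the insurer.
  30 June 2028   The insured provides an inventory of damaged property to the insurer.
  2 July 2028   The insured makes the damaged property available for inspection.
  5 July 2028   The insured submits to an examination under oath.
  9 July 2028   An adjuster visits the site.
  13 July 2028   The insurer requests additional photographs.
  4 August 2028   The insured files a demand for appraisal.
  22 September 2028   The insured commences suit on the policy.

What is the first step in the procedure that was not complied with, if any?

Step 1: 7 days after 15 June 2028 (when the loss occurs) is 22 June 2028; 16 June 2028 is within that limit.
Step 2: 24 days after 16 June 2028 (when first notice of loss is given) is 10 July 2028; done 27 June 2028 — timely.
Step 3: 23 days after 27 June 2028 (when the sworn proof of loss is submitted) is 20 July 2028; 30 June 2028 is within that limit.
Step 4: 16 days after 30 June 2028 (when the supporting inventory is provided) is 16 July 2028; 2 July 2028 is within that limit.
Step 5: 15 days after 2 July 2028 (when the property is made available) is 17 July 2028; done 5 July 2028 — timely.
Step 6: 21 days after 12 July 2028 (end of the 7-day waiting period, which began when the examination under oath is completed on 5 July 2028) is 2 August 2028; not done until 4 August 2028, 2 days after the deadline.
Later steps need not be reached.

Step 6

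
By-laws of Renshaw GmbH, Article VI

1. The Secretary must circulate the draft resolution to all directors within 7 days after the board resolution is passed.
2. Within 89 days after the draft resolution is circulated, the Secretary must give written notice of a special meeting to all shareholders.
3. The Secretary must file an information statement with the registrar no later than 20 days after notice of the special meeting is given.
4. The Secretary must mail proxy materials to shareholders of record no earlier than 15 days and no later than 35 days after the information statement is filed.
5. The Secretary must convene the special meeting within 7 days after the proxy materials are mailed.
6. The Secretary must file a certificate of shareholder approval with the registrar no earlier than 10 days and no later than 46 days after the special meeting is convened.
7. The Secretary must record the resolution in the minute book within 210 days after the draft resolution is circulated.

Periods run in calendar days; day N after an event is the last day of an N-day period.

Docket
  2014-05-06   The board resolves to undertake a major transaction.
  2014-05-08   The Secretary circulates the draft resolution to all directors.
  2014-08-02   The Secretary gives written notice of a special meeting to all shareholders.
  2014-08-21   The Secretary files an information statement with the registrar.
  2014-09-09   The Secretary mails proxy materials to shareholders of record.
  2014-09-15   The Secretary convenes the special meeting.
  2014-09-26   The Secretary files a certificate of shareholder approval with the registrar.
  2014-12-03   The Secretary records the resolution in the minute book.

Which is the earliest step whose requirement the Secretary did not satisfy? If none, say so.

Step 1 — counting 7 days from 2014-05-06 (when the board resolution is passed) gives a deadline of 2014-05-13; 2014-05-08 is within that limit.
Step 2 — counting 89 days from 2014-05-08 (when the draft resolution is circulated) gives a deadline of 2014-08-05; completed 2014-08-02, before the deadline.
Step 3 — counting 20 days from 2014-08-02 (when notice of the special meeting is given) gives a deadline of 2014-08-22; 2014-08-21 is within that limit.
Step 4 — 15 and 35 days from 2014-08-21 (when the information statement is filed) are 2014-09-05 and 2014-09-25 respectively; done 2014-09-09 — within the window.
Step 5 — counting 7 days from 2014-09-09 (when the proxy materials are mailed) gives a deadline of 2014-09-16; completed 2014-09-15, before the deadline.
Step 6 — 10 and 46 days from 2014-09-15 (when the special meeting is convened) are 2014-09-25 and 2014-10-31 respectively; done 2014-09-26 — within the window.
Step 7 — counting 210 days from 2014-05-08 (when the draft resolution is circulated) gives a deadline of 2014-12-04; completed 2014-12-03, before the deadline.

None — every step was satisfied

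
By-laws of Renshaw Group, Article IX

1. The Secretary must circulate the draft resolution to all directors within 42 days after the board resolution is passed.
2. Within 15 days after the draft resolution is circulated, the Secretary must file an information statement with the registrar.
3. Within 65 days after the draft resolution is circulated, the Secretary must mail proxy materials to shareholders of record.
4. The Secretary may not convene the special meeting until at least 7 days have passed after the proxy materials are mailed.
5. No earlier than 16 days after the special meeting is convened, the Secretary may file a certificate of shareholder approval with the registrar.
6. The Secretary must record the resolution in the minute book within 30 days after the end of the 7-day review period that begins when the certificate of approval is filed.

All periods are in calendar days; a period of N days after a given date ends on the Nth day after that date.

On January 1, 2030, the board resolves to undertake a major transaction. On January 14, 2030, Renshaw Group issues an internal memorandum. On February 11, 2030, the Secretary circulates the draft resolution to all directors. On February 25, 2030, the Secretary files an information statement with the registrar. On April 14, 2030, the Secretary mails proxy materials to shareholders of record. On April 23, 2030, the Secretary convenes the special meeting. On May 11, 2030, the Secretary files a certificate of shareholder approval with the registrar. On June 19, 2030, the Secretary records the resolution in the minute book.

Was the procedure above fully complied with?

No

Step 1: 42 days after January 1, 2030 (when the board resolution is passed) is February 12, 2030; done February 11, 2030 — timely.
Step 2: 15 days after February 11, 2030 (when the draft resolution is circulated) is February 26, 2030; February 25, 2030 is within that limit.
Step 3: 65 days after February 11, 2030 (when the draft resolution is circulated) is April 17, 2030; April 14, 2030 is within that limit.
Step 4: the earliest permitted date is 7 days after April 14, 2030 (when the proxy materials are mailed), i.e. April 21, 2030; done April 23, 2030, after the minimum wait.
Step 5: the earliest permitted date is 16 days after April 23, 2030 (when the special meeting is convened), i.e. May 9, 2030; done May 11, 2030 — permitted.
Step 6: 30 days after May 18, 2030 (end of the 7-day review period, which began when the certificate of approval is filed on May 11, 2030) is June 17, 2030; done June 19, 2030 — 2 days late.
No need to go further; step 6 was not satisfied.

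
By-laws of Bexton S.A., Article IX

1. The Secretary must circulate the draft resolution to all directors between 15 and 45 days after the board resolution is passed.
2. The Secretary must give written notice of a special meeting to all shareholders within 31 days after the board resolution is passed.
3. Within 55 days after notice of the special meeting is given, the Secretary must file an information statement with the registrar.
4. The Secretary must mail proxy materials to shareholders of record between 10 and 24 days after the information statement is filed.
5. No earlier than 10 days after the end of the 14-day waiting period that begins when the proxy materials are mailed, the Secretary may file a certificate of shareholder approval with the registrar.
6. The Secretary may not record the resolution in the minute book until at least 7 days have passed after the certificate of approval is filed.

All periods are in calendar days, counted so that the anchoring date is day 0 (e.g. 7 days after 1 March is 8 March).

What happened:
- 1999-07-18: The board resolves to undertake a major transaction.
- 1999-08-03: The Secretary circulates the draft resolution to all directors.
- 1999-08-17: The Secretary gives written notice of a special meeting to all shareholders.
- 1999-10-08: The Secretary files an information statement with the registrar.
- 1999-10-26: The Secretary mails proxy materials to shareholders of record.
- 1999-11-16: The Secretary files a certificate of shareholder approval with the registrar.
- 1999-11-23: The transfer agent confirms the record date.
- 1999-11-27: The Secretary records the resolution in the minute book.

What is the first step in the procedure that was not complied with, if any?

Step 1: the window is 15–45 days after 1999-07-18 (when the board resolution is passed), so 1999-08-02 through 1999-09-01; done 1999-08-03 — within the window.
Step 2: 31 days after 1999-07-18 (when the board resolution is passed) is 1999-08-18; completed 1999-08-17, before the deadline.
Step 3: 55 days after 1999-08-17 (when notice of the special meeting is given) is 1999-10-11; completed 1999-10-08, before the deadline.
Step 4: the window is 10–24 days after 1999-10-08 (when the information statement is filed), so 1999-10-18 through 1999-11-01; 1999-10-26 falls inside that range.
Step 5: the earliest permitted date is 10 days after 1999-11-09 (end of the 14-day waiting period, which began when the proxy materials are mailed on 1999-10-26), i.e. 1999-11-19; done 1999-11-16 — 3 days too early.

Step 5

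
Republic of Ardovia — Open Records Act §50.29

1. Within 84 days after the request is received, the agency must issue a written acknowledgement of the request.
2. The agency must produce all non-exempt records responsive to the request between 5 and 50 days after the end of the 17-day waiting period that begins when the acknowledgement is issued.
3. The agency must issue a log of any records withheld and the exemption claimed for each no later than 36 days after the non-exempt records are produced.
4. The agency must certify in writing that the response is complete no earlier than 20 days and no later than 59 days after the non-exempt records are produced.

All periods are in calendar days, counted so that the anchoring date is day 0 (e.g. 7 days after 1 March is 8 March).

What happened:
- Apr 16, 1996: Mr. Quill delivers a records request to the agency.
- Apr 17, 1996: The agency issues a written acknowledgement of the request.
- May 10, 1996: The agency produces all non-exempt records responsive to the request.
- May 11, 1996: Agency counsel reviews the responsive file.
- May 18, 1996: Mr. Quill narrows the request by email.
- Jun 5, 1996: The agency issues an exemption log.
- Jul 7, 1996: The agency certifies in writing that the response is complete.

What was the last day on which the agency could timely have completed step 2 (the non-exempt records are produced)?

The acknowledgement is issued on Apr 17, 1996; the 17-day waiting period therefore ends May 4, 1996, and step 2 runs from that date. The window is 5–50 days after May 4, 1996; it closes on Jun 23, 1996.

Jun 23, 1996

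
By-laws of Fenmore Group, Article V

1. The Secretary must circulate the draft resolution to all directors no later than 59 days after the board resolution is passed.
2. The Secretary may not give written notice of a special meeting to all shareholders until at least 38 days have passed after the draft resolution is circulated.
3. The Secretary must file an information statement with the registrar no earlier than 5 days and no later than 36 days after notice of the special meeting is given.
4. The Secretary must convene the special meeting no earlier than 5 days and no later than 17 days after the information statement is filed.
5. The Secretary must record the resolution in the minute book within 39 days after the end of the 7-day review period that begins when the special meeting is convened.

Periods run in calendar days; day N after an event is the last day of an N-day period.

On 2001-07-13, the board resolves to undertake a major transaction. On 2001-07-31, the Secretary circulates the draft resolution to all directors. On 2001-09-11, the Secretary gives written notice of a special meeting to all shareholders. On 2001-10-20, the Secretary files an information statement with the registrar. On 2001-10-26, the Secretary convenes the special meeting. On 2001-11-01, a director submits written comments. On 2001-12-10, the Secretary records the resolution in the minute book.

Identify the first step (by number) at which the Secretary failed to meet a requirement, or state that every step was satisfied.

Step 1 — counting 59 days from 2001-07-13 (when the board resolution is passed) gives a deadline of 2001-09-10; completed 2001-07-31, before the deadline.
Step 2 — must wait 38 days from 2001-07-31 (when the draft resolution is circulated), so not before 2001-09-07; 2001-09-11 is on or after that date.
Step 3 — 5 and 36 days from 2001-09-11 (when notice of the special meeting is given) are 2001-09-16 and 2001-10-17 respectively; 2001-10-20 is 3 days past the end of the window.
Later steps need not be reached.

Step 3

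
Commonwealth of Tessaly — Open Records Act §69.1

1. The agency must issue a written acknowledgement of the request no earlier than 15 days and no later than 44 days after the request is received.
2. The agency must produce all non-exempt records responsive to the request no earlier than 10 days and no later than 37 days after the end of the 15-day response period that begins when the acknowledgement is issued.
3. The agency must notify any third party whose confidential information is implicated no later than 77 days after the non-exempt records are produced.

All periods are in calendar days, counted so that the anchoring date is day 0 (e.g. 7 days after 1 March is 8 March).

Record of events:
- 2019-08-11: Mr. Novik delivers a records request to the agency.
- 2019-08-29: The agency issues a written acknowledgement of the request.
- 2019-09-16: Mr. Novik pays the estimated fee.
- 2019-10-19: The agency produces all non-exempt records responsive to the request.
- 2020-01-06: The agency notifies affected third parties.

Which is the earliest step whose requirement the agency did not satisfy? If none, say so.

Step 3

(1) the permitted window runs from 2019-08-11 + 15 = 2019-08-26 to 2019-08-11 + 44 = 2019-09-24; done 2019-08-29 — within the window.
(2) the permitted window runs from 2019-09-13 + 10 = 2019-09-23 to 2019-09-13 + 37 = 2019-10-20; done 2019-10-19 — within the window.
(3) due by 2019-10-19 + 77 days = 2020-01-04; 2020-01-06 misses that deadline by 2 days.
No need to go further; step 3 was not satisfied.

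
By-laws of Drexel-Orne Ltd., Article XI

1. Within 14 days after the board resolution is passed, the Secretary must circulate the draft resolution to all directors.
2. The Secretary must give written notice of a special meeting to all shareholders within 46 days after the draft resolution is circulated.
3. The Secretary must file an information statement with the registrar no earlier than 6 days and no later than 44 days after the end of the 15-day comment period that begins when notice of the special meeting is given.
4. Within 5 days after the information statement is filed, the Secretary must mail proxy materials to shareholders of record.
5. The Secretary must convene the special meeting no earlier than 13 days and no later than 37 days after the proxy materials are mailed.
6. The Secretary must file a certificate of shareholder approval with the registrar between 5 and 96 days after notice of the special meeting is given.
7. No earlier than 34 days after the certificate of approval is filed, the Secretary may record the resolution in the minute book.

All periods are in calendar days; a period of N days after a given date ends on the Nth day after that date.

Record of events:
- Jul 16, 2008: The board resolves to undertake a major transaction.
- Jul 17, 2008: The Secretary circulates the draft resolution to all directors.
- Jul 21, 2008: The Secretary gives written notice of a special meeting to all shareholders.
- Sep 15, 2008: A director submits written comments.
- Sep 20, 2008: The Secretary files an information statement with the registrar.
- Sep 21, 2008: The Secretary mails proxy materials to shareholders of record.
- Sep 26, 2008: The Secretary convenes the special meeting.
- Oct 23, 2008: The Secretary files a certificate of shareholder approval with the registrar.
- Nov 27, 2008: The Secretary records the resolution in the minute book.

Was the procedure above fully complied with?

No

Step 1: 14 days after Jul 16, 2008 (when the board resolution is passed) is Jul 30, 2008; done Jul 17, 2008 — timely.
Step 2: 46 days after Jul 17, 2008 (when the draft resolution is circulated) is Sep 1, 2008; done Jul 21, 2008 — timely.
Step 3: the window is 6–44 days after Aug 5, 2008 (end of the 15-day comment period, which began when notice of the special meeting is given on Jul 21, 2008), so Aug 11, 2008 through Sep 18, 2008; done Sep 20, 2008 — 2 days after the window closed.
Later steps need not be reached.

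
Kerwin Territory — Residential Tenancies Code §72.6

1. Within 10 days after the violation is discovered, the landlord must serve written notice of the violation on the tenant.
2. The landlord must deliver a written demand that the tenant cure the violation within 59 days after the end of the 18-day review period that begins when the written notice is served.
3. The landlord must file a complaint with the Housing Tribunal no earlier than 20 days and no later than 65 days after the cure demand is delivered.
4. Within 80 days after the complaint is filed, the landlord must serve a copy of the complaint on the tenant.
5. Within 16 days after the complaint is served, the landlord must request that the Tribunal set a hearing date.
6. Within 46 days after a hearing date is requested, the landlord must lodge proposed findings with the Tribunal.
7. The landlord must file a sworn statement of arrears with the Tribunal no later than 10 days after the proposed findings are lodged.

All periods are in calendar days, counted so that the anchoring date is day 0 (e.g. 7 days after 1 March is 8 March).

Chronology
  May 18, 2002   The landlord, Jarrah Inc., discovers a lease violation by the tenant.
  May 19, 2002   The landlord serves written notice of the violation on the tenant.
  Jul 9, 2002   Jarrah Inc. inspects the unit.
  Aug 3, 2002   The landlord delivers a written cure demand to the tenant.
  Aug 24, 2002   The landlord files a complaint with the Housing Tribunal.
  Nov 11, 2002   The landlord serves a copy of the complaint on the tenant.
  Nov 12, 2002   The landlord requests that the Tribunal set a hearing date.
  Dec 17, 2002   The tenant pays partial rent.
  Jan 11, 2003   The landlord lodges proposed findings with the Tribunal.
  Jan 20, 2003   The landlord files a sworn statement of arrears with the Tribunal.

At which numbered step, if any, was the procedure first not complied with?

Step 6

Step 1 — counting 10 days from May 18, 2002 (when the violation is discovered) gives a deadline of May 28, 2002; completed May 19, 2002, before the deadline.
Step 2 — counting 59 days from Jun 6, 2002 (end of the 18-day review period, which began when the written notice is served on May 19, 2002) gives a deadline of Aug 4, 2002; Aug 3, 2002 is within that limit.
Step 3 — 20 and 65 days from Aug 3, 2002 (when the cure demand is delivered) are Aug 23, 2002 and Oct 7, 2002 respectively; done Aug 24, 2002, which is between those dates.
Step 4 — counting 80 days from Aug 24, 2002 (when the complaint is filed) gives a deadline of Nov 12, 2002; Nov 11, 2002 is within that limit.
Step 5 — counting 16 days from Nov 11, 2002 (when the complaint is served) gives a deadline of Nov 27, 2002; done Nov 12, 2002 — timely.
Step 6 — counting 46 days from Nov 12, 2002 (when a hearing date is requested) gives a deadline of Dec 28, 2002; done Jan 11, 2003 — 14 days late.
The analysis stops there.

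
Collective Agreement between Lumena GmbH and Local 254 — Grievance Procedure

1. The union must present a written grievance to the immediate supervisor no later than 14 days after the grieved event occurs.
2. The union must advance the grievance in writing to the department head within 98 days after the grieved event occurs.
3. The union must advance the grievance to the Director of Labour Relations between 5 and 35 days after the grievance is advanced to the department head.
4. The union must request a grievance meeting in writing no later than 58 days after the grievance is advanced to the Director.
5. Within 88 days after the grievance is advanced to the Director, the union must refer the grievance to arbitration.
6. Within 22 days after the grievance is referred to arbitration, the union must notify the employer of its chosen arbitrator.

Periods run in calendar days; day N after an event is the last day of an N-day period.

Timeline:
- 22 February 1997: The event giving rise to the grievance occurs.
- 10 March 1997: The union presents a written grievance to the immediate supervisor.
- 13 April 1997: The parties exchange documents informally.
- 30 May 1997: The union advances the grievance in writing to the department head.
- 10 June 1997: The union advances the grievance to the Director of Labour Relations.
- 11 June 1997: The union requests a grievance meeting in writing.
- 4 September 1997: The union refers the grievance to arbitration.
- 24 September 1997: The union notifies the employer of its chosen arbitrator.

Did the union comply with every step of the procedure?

Step 1: 14 days after 22 February 1997 (when the grieved event occurs) is 8 March 1997; not done until 10 March 1997, 2 days after the deadline.

No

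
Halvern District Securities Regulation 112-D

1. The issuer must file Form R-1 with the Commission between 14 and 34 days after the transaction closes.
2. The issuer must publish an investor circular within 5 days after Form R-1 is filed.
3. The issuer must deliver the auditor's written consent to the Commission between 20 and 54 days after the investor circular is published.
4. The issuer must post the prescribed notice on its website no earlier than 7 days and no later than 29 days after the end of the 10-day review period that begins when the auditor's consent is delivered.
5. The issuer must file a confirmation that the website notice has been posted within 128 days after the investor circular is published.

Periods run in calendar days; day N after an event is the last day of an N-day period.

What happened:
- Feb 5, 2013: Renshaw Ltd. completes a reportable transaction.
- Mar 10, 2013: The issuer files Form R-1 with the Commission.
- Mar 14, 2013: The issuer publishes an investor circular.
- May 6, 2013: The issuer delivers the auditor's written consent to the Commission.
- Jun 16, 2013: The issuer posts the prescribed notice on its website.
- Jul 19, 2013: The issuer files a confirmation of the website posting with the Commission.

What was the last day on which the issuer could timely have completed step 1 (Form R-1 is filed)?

Mar 11, 2013

Step 1 runs from Feb 5, 2013, when the transaction closes. The window is 14–34 days after Feb 5, 2013; it closes on Mar 11, 2013.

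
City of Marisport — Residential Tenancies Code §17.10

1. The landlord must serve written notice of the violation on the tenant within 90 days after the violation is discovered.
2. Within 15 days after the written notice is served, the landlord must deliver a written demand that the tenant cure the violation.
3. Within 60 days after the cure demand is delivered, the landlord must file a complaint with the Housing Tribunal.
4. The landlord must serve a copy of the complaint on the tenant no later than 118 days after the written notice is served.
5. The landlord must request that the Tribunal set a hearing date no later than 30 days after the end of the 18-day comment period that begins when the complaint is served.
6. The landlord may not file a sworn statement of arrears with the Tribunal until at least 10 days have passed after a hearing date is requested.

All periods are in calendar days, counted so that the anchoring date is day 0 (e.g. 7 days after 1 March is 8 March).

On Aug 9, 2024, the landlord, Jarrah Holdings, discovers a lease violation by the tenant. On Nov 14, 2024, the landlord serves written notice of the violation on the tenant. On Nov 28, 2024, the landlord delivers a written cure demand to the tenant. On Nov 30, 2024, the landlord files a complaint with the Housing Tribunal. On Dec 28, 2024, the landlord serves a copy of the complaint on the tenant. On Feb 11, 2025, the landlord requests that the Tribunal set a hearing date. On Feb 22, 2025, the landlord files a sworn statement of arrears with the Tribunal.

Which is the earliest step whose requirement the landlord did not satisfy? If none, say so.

Step 1

(1) due by Aug 9, 2024 + 90 days = Nov 7, 2024; Nov 14, 2024 misses that deadline by 7 days.
Later steps need not be reached.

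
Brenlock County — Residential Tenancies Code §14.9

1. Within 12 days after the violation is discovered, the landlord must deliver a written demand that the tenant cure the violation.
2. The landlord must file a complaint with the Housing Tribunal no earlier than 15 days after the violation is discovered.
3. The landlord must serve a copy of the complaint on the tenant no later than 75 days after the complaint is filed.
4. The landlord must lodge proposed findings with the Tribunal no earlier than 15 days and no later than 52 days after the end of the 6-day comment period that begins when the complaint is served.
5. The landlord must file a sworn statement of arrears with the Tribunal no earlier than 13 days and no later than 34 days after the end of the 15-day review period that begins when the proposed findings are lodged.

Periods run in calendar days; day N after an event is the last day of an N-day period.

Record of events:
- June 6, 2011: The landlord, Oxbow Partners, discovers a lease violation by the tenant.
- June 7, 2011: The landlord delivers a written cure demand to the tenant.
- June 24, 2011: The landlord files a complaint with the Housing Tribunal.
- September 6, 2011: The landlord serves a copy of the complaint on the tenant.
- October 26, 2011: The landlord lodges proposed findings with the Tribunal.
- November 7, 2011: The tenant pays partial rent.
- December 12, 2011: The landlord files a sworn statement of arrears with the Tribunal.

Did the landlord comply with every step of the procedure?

Step 1 — counting 12 days from June 6, 2011 (when the violation is discovered) gives a deadline of June 18, 2011; done June 7, 2011 — timely.
Step 2 — must wait 15 days from June 6, 2011 (when the violation is discovered), so not before June 21, 2011; done June 24, 2011, after the minimum wait.
Step 3 — counting 75 days from June 24, 2011 (when the complaint is filed) gives a deadline of September 7, 2011; completed September 6, 2011, before the deadline.
Step 4 — 15 and 52 days from September 12, 2011 (end of the 6-day comment period, which began when the complaint is served on September 6, 2011) are September 27, 2011 and November 3, 2011 respectively; October 26, 2011 falls inside that range.
Step 5 — 13 and 34 days from November 10, 2011 (end of the 15-day review period, which began when the proposed findings are lodged on October 26, 2011) are November 23, 2011 and December 14, 2011 respectively; December 12, 2011 falls inside that range.

Yes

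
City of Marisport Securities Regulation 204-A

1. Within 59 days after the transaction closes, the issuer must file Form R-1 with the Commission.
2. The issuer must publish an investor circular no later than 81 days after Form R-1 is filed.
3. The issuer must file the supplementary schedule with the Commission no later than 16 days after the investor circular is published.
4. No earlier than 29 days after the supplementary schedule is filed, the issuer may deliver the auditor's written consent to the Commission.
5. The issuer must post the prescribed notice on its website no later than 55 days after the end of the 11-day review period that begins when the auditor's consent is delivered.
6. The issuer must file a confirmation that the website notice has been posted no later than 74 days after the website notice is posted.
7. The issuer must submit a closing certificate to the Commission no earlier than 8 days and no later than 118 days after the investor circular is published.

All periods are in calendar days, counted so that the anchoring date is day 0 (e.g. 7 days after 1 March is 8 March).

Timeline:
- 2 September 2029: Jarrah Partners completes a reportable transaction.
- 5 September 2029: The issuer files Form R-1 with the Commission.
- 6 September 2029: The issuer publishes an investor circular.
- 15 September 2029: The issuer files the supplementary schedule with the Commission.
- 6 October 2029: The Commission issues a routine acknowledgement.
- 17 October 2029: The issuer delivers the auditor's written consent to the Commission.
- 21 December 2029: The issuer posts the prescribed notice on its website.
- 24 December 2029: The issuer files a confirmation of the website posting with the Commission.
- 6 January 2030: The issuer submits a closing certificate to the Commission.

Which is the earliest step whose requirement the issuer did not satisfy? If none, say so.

Step 7

Step 1 — counting 59 days from 2 September 2029 (when the transaction closes) gives a deadline of 31 October 2029; completed 5 September 2029, before the deadline.
Step 2 — counting 81 days from 5 September 2029 (when Form R-1 is filed) gives a deadline of 25 November 2029; 6 September 2029 is within that limit.
Step 3 — counting 16 days from 6 September 2029 (when the investor circular is published) gives a deadline of 22 September 2029; completed 15 September 2029, before the deadline.
Step 4 — must wait 29 days from 15 September 2029 (when the supplementary schedule is filed), so not before 14 October 2029; done 17 October 2029 — permitted.
Step 5 — counting 55 days from 28 October 2029 (end of the 11-day review period, which began when the auditor's consent is delivered on 17 October 2029) gives a deadline of 22 December 2029; done 21 December 2029 — timely.
Step 6 — counting 74 days from 21 December 2029 (when the website notice is posted) gives a deadline of 5 March 2030; done 24 December 2029 — timely.
Step 7 — 8 and 118 days from 6 September 2029 (when the investor circular is published) are 14 September 2029 and 2 January 2030 respectively; 6 January 2030 is 4 days past the end of the window.
No need to go further; step 7 was not satisfied.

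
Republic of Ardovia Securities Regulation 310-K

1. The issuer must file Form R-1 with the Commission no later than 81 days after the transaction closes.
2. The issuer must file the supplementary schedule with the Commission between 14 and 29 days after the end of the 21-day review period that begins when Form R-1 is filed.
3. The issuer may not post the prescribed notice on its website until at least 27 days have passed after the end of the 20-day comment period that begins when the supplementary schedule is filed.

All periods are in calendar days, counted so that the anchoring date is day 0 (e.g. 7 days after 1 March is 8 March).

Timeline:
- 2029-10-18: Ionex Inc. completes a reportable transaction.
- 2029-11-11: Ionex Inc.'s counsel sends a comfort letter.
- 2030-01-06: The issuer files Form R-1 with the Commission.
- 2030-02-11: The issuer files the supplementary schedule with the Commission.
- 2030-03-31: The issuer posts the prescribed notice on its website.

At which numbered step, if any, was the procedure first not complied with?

None — every step was satisfied

Step 1 — counting 81 days from 2029-10-18 (when the transaction closes) gives a deadline of 2030-01-07; completed 2030-01-06, before the deadline.
Step 2 — 14 and 29 days from 2030-01-27 (end of the 21-day review period, which began when Form R-1 is filed on 2030-01-06) are 2030-02-10 and 2030-02-25 respectively; done 2030-02-11 — within the window.
Step 3 — must wait 27 days from 2030-03-03 (end of the 20-day comment period, which began when the supplementary schedule is filed on 2030-02-11), so not before 2030-03-30; done 2030-03-31, after the minimum wait.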